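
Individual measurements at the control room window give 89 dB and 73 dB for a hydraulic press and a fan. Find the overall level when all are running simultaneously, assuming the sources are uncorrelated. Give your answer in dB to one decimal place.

89.1 dB

For uncorrelated sources the intensities add, so convert each level to linear form, sum, and take 10·log₁₀ of the total.
Σ 10^(L/10) = 10^(89/10) + 10^(73/10) = 8.143e+08.
L_total = 10·log₁₀(8.143e+08) = 89.11 dB.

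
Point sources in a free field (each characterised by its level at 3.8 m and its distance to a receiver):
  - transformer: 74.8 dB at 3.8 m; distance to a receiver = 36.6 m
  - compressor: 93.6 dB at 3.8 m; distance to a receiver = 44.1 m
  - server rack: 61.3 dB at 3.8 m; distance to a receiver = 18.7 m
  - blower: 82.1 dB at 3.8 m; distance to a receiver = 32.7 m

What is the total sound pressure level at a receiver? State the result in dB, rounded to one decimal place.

72.9 dB

First find each source's level at the receiver (point-source: −20·log₁₀(r/r_ref)), then combine on an intensity basis.
transformer: 74.8 − 20·log₁₀(36.6/3.8) = 74.8 − 19.67 = 55.13 dB.
compressor: 93.6 − 20·log₁₀(44.1/3.8) = 93.6 − 21.29 = 72.31 dB.
server rack: 61.3 − 20·log₁₀(18.7/3.8) = 61.3 − 13.84 = 47.46 dB.
blower: 82.1 − 20·log₁₀(32.7/3.8) = 82.1 − 18.70 = 63.40 dB.
Σ 10^(L/10) = 1.958e+07 → L_total = 10·log₁₀(1.958e+07) = 72.92 dB.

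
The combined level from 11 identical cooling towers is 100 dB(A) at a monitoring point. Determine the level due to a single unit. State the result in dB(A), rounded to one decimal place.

89.6 dB(A)

Dividing the total intensity by 11 lowers the level by 10·log₁₀ 11 = 10.414 dB: L₁ = 100 − 10.414.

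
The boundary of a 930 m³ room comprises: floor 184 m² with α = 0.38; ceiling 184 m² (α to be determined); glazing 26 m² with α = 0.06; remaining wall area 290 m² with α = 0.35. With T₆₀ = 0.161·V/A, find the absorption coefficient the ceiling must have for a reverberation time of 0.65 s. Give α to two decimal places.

From T₆₀ = 0.161·V/A, the target T₆₀ = 0.65 s needs A = 0.161·930/0.65 = 230.35 m².
Absorption from the other surfaces = 184·0.38 + 26·0.06 + 290·0.35 = 172.98 m², so the ceiling must supply 57.37 m² over 184 m².
α = 57.37/184 = 0.312.

0.31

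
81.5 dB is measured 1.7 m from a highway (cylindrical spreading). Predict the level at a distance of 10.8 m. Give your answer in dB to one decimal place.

73.5 dB

Line-source attenuation: ΔL = 10·log₁₀(r₂/r₁) = 10·log₁₀(10.8/1.7) = 8.030 dB.
L₂ = 81.5 − 10·log₁₀(10.8/1.7) = 81.5 − 8.030 = 73.47 dB.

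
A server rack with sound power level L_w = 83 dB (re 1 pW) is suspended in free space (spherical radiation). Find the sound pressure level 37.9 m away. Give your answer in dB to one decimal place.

The power spreads over a sphere of area 4π·r², so L_p = L_w − 10·log₁₀(4π·r²).
4π·r² = 1.805e+04 m², 10·log₁₀ of that is 42.565 dB.
L_p = 83 − 42.565 = 40.44 dB.

40.4 dB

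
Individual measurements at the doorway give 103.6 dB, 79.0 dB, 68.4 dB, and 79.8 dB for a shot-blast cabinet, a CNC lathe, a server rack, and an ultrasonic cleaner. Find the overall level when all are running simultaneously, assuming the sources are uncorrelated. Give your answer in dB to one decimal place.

Incoherent sources combine by intensity addition: L_total = 10·log₁₀(Σ 10^(L_i/10)).
Σ 10^(L/10) = 10^(103.6/10) + 10^(79.0/10) + 10^(68.4/10) + 10^(79.8/10) = 2.309e+10.
L_total = 10·log₁₀(2.309e+10) = 103.63 dB.

103.6 dB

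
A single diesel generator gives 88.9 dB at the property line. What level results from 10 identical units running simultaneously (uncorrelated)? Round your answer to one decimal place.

98.9 dB

L_total = L₁ + 10·log₁₀ N for N identical incoherent sources.
L_total = 88.9 + 10·log₁₀(10) = 88.9 + 10.000 = 98.90 dB.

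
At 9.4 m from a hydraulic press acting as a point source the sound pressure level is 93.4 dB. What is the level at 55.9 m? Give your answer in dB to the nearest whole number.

For a point source, L₂ = L₁ − 20·log₁₀(r₂/r₁).
L₂ = 93.4 − 20·log₁₀(55.9/9.4) = 93.4 − 15.486 = 77.91 dB.

78 dB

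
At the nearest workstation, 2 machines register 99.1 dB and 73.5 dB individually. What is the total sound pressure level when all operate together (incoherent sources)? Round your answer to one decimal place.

99.1 dB

For uncorrelated sources the intensities add, so convert each level to linear form, sum, and take 10·log₁₀ of the total.
Σ 10^(L/10) = 10^(99.1/10) + 10^(73.5/10) = 8.151e+09.
L_total = 10·log₁₀(8.151e+09) = 99.11 dB.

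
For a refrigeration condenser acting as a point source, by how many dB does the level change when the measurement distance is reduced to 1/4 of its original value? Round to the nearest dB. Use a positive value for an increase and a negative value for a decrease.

+12 dB

With spherical spreading the level changes by −20·log₁₀(r₂/r₁).
ΔL = −20·log₁₀(0.25) = +12.04 dB.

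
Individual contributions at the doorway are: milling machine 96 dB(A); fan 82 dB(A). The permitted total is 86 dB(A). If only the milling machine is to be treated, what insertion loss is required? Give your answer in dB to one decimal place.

12.2 dB

Fixed contribution from the other source: Σ 10^(L/10) = 10^(82/10) = 1.585e+08 (82.00 dB(A)).
The limit corresponds to 10^(86/10) = 3.981e+08; subtracting the fixed part leaves 2.396e+08 for the milling machine, i.e. 83.80 dB(A).
Required insertion loss = 96 − 83.80 = 12.20 dB.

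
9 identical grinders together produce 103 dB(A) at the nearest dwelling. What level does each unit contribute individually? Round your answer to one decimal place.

For N identical incoherent sources L_total = L₁ + 10·log₁₀ N, so L₁ = 103 − 10·log₁₀(9) = 103 − 9.542.

93.5 dB(A)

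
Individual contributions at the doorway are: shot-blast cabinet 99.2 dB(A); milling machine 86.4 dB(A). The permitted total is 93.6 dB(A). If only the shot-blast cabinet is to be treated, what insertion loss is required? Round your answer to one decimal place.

6.5 dB

Fixed contribution from the other source: Σ 10^(L/10) = 10^(86.4/10) = 4.365e+08 (86.40 dB(A)).
The limit corresponds to 10^(93.6/10) = 2.291e+09; subtracting the fixed part leaves 1.854e+09 for the shot-blast cabinet, i.e. 92.68 dB(A).
Required insertion loss = 99.2 − 92.68 = 6.52 dB.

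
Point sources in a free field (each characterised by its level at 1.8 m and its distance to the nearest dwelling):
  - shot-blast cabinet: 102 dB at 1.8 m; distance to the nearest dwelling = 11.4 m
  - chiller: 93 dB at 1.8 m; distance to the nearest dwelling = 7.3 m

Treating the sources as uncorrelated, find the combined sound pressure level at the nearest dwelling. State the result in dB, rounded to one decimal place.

87.1 dB

First find each source's level at the receiver (point-source: −20·log₁₀(r/r_ref)), then combine on an intensity basis.
shot-blast cabinet: 102 − 20·log₁₀(11.4/1.8) = 102 − 16.03 = 85.97 dB.
chiller: 93 − 20·log₁₀(7.3/1.8) = 93 − 12.16 = 80.84 dB.
Σ 10^(L/10) = 5.164e+08 → L_total = 10·log₁₀(5.164e+08) = 87.13 dB.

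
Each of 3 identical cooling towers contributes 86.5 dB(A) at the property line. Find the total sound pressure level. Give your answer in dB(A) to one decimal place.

With 3 equal, uncorrelated contributions the intensity is 3× that of one unit, giving a rise of 10·log₁₀ 3.
L_total = 86.5 + 10·log₁₀(3) = 86.5 + 4.771 = 91.27 dB(A).

91.3 dB(A)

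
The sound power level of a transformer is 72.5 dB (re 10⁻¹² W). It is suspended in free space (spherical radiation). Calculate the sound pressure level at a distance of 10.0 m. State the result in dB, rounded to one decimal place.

41.5 dB

L_p = L_w − 10·log₁₀(4π·r²) with r = 10.0 m.
4π·r² = 1257 m², 10·log₁₀ of that is 30.992 dB.
L_p = 72.5 − 30.992 = 41.51 dB.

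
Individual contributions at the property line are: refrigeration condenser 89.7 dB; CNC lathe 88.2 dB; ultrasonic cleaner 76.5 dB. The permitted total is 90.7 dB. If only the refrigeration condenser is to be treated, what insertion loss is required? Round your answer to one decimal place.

Everything except the refrigeration condenser sums to 10^(88.2/10) + 10^(76.5/10) = 7.054e+08 in linear terms, 88.48 dB.
To meet 90.7 dB overall, the treated refrigeration condenser may contribute at most 10^(90.7/10) − 7.054e+08 = 4.695e+08, i.e. 86.72 dB.
Required insertion loss = 89.7 − 86.72 = 2.98 dB.

3.0 dB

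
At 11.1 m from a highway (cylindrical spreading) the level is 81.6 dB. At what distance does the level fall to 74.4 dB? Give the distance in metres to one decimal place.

The 7.2 dB drop corresponds to a distance ratio of 10^(7.2/10) for a line source.
r₂ = 11.1·10^((81.6−74.4)/10) = 11.1·10^(7.2/10) = 58.25 m.

58.3 m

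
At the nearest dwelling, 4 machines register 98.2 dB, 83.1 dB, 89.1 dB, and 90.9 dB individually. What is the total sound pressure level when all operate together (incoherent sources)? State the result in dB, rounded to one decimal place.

For uncorrelated sources the intensities add, so convert each level to linear form, sum, and take 10·log₁₀ of the total.
Σ 10^(L/10) = 10^(98.2/10) + 10^(83.1/10) + 10^(89.1/10) + 10^(90.9/10) = 8.854e+09.
L_total = 10·log₁₀(8.854e+09) = 99.47 dB.

99.5 dB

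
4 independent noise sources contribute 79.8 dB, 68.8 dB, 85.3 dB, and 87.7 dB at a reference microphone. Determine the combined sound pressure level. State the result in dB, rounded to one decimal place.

Incoherent sources combine by intensity addition: L_total = 10·log₁₀(Σ 10^(L_i/10)).
Σ 10^(L/10) = 10^(79.8/10) + 10^(68.8/10) + 10^(85.3/10) + 10^(87.7/10) = 1.031e+09.
L_total = 10·log₁₀(1.031e+09) = 90.13 dB.

90.1 dB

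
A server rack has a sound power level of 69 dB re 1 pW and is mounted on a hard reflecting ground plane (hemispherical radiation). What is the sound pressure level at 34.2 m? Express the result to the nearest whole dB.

The power spreads over a hemisphere of area 2π·r², so L_p = L_w − 10·log₁₀(2π·r²).
2π·r² = 7349 m², 10·log₁₀ of that is 38.662 dB.
L_p = 69 − 38.662 = 30.34 dB.

30 dB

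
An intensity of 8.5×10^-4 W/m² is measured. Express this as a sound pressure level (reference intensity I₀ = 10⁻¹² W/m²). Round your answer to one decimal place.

89.3 dB

Dividing by I₀ shifts the exponent by 12: I/I₀ = 8.5×10^8.
L = 10·(0.9294 + 8) = 89.29 dB.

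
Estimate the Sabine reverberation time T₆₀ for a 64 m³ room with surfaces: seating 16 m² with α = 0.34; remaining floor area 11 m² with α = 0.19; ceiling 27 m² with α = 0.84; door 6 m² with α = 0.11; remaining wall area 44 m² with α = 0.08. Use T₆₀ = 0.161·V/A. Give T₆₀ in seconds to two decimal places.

0.30 s

Total absorption A = 16·0.34 + 11·0.19 + 27·0.84 + 6·0.11 + 44·0.08 = 34.39 m² sabins.
T₆₀ = 0.161·V/A = 0.161·64/34.39 = 0.300 s.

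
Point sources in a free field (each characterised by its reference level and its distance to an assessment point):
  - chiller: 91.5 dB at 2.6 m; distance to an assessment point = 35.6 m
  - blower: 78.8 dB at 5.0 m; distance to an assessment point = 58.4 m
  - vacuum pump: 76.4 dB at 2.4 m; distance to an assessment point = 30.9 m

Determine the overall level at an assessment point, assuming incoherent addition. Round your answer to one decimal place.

First find each source's level at the receiver (point-source: −20·log₁₀(r/r_ref)), then combine on an intensity basis.
chiller: 91.5 − 20·log₁₀(35.6/2.6) = 91.5 − 22.73 = 68.77 dB.
blower: 78.8 − 20·log₁₀(58.4/5.0) = 78.8 − 21.35 = 57.45 dB.
vacuum pump: 76.4 − 20·log₁₀(30.9/2.4) = 76.4 − 22.19 = 54.21 dB.
Σ 10^(L/10) = 8.354e+06 → L_total = 10·log₁₀(8.354e+06) = 69.22 dB.

69.2 dB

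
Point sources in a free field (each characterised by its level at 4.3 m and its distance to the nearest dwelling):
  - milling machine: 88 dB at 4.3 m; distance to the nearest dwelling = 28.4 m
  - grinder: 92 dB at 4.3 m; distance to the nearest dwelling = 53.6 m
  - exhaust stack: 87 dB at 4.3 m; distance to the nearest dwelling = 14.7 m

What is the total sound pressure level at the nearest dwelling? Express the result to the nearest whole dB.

First find each source's level at the receiver (point-source: −20·log₁₀(r/r_ref)), then combine on an intensity basis.
milling machine: 88 − 20·log₁₀(28.4/4.3) = 88 − 16.40 = 71.60 dB.
grinder: 92 − 20·log₁₀(53.6/4.3) = 92 − 21.91 = 70.09 dB.
exhaust stack: 87 − 20·log₁₀(14.7/4.3) = 87 − 10.68 = 76.32 dB.
Σ 10^(L/10) = 6.755e+07 → L_total = 10·log₁₀(6.755e+07) = 78.30 dB.

78 dB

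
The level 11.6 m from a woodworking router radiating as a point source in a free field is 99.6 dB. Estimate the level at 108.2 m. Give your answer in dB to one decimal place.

80.2 dB

Point-source attenuation: ΔL = 20·log₁₀(r₂/r₁) = 20·log₁₀(108.2/11.6) = 19.395 dB.
L₂ = 99.6 − 20·log₁₀(108.2/11.6) = 99.6 − 19.395 = 80.20 dB.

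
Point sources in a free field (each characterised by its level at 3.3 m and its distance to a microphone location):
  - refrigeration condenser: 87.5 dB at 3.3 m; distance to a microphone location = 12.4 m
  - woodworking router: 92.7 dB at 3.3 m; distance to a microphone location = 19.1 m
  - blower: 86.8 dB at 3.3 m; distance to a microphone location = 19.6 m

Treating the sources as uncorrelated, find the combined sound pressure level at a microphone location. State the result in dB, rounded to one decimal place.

Propagate each source to the receiver with L = L_ref − 20·log₁₀(r/r_ref), then add intensities.
refrigeration condenser: 87.5 − 20·log₁₀(12.4/3.3) = 87.5 − 11.50 = 76.00 dB.
woodworking router: 92.7 − 20·log₁₀(19.1/3.3) = 92.7 − 15.25 = 77.45 dB.
blower: 86.8 − 20·log₁₀(19.6/3.3) = 86.8 − 15.47 = 71.33 dB.
Σ 10^(L/10) = 1.090e+08 → L_total = 10·log₁₀(1.090e+08) = 80.37 dB.

80.4 dB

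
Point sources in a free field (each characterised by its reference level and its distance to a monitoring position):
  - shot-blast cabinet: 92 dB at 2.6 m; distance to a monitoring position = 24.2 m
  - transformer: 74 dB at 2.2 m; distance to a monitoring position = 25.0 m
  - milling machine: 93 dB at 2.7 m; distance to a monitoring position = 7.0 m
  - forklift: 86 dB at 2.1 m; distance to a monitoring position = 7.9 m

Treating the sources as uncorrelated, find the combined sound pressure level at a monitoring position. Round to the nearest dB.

Apply inverse-square spreading to bring every level to the receiver, then sum 10^(L/10).
shot-blast cabinet: 92 − 20·log₁₀(24.2/2.6) = 92 − 19.38 = 72.62 dB.
transformer: 74 − 20·log₁₀(25.0/2.2) = 74 − 21.11 = 52.89 dB.
milling machine: 93 − 20·log₁₀(7.0/2.7) = 93 − 8.27 = 84.73 dB.
forklift: 86 − 20·log₁₀(7.9/2.1) = 86 − 11.51 = 74.49 dB.
Σ 10^(L/10) = 3.435e+08 → L_total = 10·log₁₀(3.435e+08) = 85.36 dB.

85 dB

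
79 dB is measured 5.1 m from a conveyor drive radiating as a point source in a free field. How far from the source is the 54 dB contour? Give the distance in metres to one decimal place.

For a point source L₁ − L₂ = 20·log₁₀(r₂/r₁), so r₂ = r₁·10^((L₁−L₂)/20).
r₂ = 5.1·10^((79−54)/20) = 5.1·10^(25.0/20) = 90.69 m.

90.7 m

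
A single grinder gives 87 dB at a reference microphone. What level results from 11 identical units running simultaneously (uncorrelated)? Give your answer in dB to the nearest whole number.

N identical incoherent sources raise the level by 10·log₁₀ N.
L_total = 87 + 10·log₁₀(11) = 87 + 10.414 = 97.41 dB.

97 dB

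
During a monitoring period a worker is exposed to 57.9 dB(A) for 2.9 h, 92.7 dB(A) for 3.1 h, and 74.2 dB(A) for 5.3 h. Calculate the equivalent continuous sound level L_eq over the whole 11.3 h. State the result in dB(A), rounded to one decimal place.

87.2 dB(A)

The energy average is taken in the linear domain: L_eq = 10·log₁₀[(Σ tᵢ·10^(Lᵢ/10))/T], T = 11.3 h.
Σ tᵢ·10^(Lᵢ/10) = 2.9·10^(57.9/10) + 3.1·10^(92.7/10) + 5.3·10^(74.2/10) = 5.914e+09.
L_eq = 10·log₁₀(5.914e+09/11.3) = 87.19 dB(A).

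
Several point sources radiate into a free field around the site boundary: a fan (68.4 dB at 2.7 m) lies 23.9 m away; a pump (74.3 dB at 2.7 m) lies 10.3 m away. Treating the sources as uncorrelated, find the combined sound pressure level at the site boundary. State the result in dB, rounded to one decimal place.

Apply inverse-square spreading to bring every level to the receiver, then sum 10^(L/10).
fan: 68.4 − 20·log₁₀(23.9/2.7) = 68.4 − 18.94 = 49.46 dB.
pump: 74.3 − 20·log₁₀(10.3/2.7) = 74.3 − 11.63 = 62.67 dB.
Σ 10^(L/10) = 1.938e+06 → L_total = 10·log₁₀(1.938e+06) = 62.87 dB.

62.9 dB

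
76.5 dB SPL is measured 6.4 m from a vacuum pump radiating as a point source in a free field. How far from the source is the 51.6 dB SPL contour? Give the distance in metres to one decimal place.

112.5 m

Point-source spreading drops the level by 20·log₁₀(r₂/r₁); inverting, r₂/r₁ = 10^(ΔL/20).
r₂ = 6.4·10^((76.5−51.6)/20) = 6.4·10^(24.9/20) = 112.51 m.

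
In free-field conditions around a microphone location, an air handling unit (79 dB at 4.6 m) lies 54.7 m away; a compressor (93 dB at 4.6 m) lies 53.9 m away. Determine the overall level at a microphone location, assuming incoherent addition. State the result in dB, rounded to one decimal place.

71.8 dB

Apply inverse-square spreading to bring every level to the receiver, then sum 10^(L/10).
air handling unit: 79 − 20·log₁₀(54.7/4.6) = 79 − 21.50 = 57.50 dB.
compressor: 93 − 20·log₁₀(53.9/4.6) = 93 − 21.38 = 71.62 dB.
Σ 10^(L/10) = 1.509e+07 → L_total = 10·log₁₀(1.509e+07) = 71.79 dB.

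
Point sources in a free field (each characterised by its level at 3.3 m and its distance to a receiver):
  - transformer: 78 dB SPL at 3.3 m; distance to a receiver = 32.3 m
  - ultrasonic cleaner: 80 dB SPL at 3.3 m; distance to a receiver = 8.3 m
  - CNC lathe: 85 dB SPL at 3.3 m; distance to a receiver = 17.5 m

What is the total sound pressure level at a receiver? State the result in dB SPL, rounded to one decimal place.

Propagate each source to the receiver with L = L_ref − 20·log₁₀(r/r_ref), then add intensities.
transformer: 78 − 20·log₁₀(32.3/3.3) = 78 − 19.81 = 58.19 dB SPL.
ultrasonic cleaner: 80 − 20·log₁₀(8.3/3.3) = 80 − 8.01 = 71.99 dB SPL.
CNC lathe: 85 − 20·log₁₀(17.5/3.3) = 85 − 14.49 = 70.51 dB SPL.
Σ 10^(L/10) = 2.771e+07 → L_total = 10·log₁₀(2.771e+07) = 74.43 dB SPL.

74.4 dB SPL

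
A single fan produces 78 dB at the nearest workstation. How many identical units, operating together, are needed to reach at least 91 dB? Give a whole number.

20

Need L₁ + 10·log₁₀ N ≥ 91, i.e. log₁₀ N ≥ 1.30.
N ≥ 10^(13.0/10) = 19.953, so N = 20.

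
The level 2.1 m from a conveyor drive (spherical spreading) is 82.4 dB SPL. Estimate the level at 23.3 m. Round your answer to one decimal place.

For a point source, L₂ = L₁ − 20·log₁₀(r₂/r₁).
L₂ = 82.4 − 20·log₁₀(23.3/2.1) = 82.4 − 20.903 = 61.50 dB SPL.

61.5 dB SPL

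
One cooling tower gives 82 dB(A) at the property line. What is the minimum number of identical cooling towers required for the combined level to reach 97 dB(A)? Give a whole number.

32

Need L₁ + 10·log₁₀ N ≥ 97, i.e. log₁₀ N ≥ 1.50.
N ≥ 10^(15.0/10) = 31.623, so N = 32.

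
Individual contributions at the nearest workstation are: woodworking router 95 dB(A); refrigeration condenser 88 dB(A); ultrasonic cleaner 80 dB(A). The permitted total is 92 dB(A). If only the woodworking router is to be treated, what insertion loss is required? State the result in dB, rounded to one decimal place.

Fixed contribution from the other sources: Σ 10^(L/10) = 10^(88/10) + 10^(80/10) = 7.310e+08 (88.64 dB(A)).
To meet 92 dB(A) overall, the treated woodworking router may contribute at most 10^(92/10) − 7.310e+08 = 8.539e+08, i.e. 89.31 dB(A).
Required insertion loss = 95 − 89.31 = 5.69 dB.

5.7 dB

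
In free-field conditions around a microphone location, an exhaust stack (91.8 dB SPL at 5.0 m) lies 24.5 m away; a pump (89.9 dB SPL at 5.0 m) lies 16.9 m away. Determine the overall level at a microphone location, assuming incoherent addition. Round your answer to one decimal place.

81.7 dB SPL

First find each source's level at the receiver (point-source: −20·log₁₀(r/r_ref)), then combine on an intensity basis.
exhaust stack: 91.8 − 20·log₁₀(24.5/5.0) = 91.8 − 13.80 = 78.00 dB SPL.
pump: 89.9 − 20·log₁₀(16.9/5.0) = 89.9 − 10.58 = 79.32 dB SPL.
Σ 10^(L/10) = 1.486e+08 → L_total = 10·log₁₀(1.486e+08) = 81.72 dB SPL.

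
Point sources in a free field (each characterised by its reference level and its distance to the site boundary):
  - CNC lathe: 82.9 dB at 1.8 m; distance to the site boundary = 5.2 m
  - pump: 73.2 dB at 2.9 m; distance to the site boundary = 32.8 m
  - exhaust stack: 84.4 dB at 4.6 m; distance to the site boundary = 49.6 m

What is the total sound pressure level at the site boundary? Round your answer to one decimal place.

74.1 dB

First find each source's level at the receiver (point-source: −20·log₁₀(r/r_ref)), then combine on an intensity basis.
CNC lathe: 82.9 − 20·log₁₀(5.2/1.8) = 82.9 − 9.21 = 73.69 dB.
pump: 73.2 − 20·log₁₀(32.8/2.9) = 73.2 − 21.07 = 52.13 dB.
exhaust stack: 84.4 − 20·log₁₀(49.6/4.6) = 84.4 − 20.65 = 63.75 dB.
Σ 10^(L/10) = 2.590e+07 → L_total = 10·log₁₀(2.590e+07) = 74.13 dB.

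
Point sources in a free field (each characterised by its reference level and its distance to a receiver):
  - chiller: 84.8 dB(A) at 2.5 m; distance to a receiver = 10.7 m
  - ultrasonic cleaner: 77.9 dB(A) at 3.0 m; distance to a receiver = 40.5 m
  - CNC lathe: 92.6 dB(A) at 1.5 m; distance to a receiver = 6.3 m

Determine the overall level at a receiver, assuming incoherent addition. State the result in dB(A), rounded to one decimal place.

First find each source's level at the receiver (point-source: −20·log₁₀(r/r_ref)), then combine on an intensity basis.
chiller: 84.8 − 20·log₁₀(10.7/2.5) = 84.8 − 12.63 = 72.17 dB(A).
ultrasonic cleaner: 77.9 − 20·log₁₀(40.5/3.0) = 77.9 − 22.61 = 55.29 dB(A).
CNC lathe: 92.6 − 20·log₁₀(6.3/1.5) = 92.6 − 12.46 = 80.14 dB(A).
Σ 10^(L/10) = 1.200e+08 → L_total = 10·log₁₀(1.200e+08) = 80.79 dB(A).

80.8 dB(A)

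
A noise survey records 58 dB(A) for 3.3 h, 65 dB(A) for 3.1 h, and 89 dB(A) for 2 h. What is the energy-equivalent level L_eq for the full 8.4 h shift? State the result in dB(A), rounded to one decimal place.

The energy average is taken in the linear domain: L_eq = 10·log₁₀[(Σ tᵢ·10^(Lᵢ/10))/T], T = 8.4 h.
Σ tᵢ·10^(Lᵢ/10) = 3.3·10^(58/10) + 3.1·10^(65/10) + 2·10^(89/10) = 1.601e+09.
L_eq = 10·log₁₀(1.601e+09/8.4) = 82.80 dB(A).

82.8 dB(A)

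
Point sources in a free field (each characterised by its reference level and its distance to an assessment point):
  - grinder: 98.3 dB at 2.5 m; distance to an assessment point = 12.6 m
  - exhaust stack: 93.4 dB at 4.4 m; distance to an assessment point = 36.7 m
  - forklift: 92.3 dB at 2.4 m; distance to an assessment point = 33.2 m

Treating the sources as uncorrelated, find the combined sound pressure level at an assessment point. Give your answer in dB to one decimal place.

84.9 dB

Propagate each source to the receiver with L = L_ref − 20·log₁₀(r/r_ref), then add intensities.
grinder: 98.3 − 20·log₁₀(12.6/2.5) = 98.3 − 14.05 = 84.25 dB.
exhaust stack: 93.4 − 20·log₁₀(36.7/4.4) = 93.4 − 18.42 = 74.98 dB.
forklift: 92.3 − 20·log₁₀(33.2/2.4) = 92.3 − 22.82 = 69.48 dB.
Σ 10^(L/10) = 3.065e+08 → L_total = 10·log₁₀(3.065e+08) = 84.86 dB.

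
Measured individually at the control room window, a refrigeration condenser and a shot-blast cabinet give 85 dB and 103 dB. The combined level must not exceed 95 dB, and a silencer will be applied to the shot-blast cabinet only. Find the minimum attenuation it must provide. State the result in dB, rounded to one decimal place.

8.5 dB

The untreated sources together contribute 10^(85/10) = 3.162e+08, i.e. 85.00 dB.
To meet 95 dB overall, the treated shot-blast cabinet may contribute at most 10^(95/10) − 3.162e+08 = 2.846e+09, i.e. 94.54 dB.
So the shot-blast cabinet must be reduced from 103 to 94.54 dB: IL = 8.46 dB.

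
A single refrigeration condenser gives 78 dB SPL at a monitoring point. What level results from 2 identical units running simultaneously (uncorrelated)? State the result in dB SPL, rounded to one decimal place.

N identical incoherent sources raise the level by 10·log₁₀ N.
L_total = 78 + 10·log₁₀(2) = 78 + 3.010 = 81.01 dB SPL.

81.0 dB SPL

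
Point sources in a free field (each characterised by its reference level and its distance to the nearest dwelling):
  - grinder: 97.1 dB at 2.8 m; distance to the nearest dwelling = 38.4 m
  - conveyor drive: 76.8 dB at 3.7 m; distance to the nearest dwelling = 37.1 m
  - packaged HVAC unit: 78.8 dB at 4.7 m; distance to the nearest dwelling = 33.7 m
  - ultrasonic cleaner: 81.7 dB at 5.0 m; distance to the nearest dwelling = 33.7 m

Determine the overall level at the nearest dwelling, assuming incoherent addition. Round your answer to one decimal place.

First find each source's level at the receiver (point-source: −20·log₁₀(r/r_ref)), then combine on an intensity basis.
grinder: 97.1 − 20·log₁₀(38.4/2.8) = 97.1 − 22.74 = 74.36 dB.
conveyor drive: 76.8 − 20·log₁₀(37.1/3.7) = 76.8 − 20.02 = 56.78 dB.
packaged HVAC unit: 78.8 − 20·log₁₀(33.7/4.7) = 78.8 − 17.11 = 61.69 dB.
ultrasonic cleaner: 81.7 − 20·log₁₀(33.7/5.0) = 81.7 − 16.57 = 65.13 dB.
Σ 10^(L/10) = 3.248e+07 → L_total = 10·log₁₀(3.248e+07) = 75.12 dB.

75.1 dB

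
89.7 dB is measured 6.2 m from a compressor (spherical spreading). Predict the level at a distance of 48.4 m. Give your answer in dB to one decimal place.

For a point source, L₂ = L₁ − 20·log₁₀(r₂/r₁).
L₂ = 89.7 − 20·log₁₀(48.4/6.2) = 89.7 − 17.849 = 71.85 dB.

71.9 dB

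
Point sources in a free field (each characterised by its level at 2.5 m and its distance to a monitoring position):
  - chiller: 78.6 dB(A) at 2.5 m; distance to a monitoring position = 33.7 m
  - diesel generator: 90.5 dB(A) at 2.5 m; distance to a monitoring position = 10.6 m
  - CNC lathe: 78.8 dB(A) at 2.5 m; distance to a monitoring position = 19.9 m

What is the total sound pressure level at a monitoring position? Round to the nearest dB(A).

78 dB(A)

Apply inverse-square spreading to bring every level to the receiver, then sum 10^(L/10).
chiller: 78.6 − 20·log₁₀(33.7/2.5) = 78.6 − 22.59 = 56.01 dB(A).
diesel generator: 90.5 − 20·log₁₀(10.6/2.5) = 90.5 − 12.55 = 77.95 dB(A).
CNC lathe: 78.8 − 20·log₁₀(19.9/2.5) = 78.8 − 18.02 = 60.78 dB(A).
Σ 10^(L/10) = 6.401e+07 → L_total = 10·log₁₀(6.401e+07) = 78.06 dB(A).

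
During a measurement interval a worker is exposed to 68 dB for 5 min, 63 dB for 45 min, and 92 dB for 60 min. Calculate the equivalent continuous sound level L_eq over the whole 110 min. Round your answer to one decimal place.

89.4 dB

Weight each interval's intensity by its duration and average over T = 110 min:
Σ tᵢ·10^(Lᵢ/10) = 5·10^(68/10) + 45·10^(63/10) + 60·10^(92/10) = 9.521e+10.
L_eq = 10·log₁₀(9.521e+10/110) = 89.37 dB.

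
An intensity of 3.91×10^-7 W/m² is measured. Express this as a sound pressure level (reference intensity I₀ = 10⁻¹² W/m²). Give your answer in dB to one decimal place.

55.9 dB

Dividing by I₀ shifts the exponent by 12: I/I₀ = 3.91×10^5.
L = 10·(0.5922 + 5) = 55.92 dB.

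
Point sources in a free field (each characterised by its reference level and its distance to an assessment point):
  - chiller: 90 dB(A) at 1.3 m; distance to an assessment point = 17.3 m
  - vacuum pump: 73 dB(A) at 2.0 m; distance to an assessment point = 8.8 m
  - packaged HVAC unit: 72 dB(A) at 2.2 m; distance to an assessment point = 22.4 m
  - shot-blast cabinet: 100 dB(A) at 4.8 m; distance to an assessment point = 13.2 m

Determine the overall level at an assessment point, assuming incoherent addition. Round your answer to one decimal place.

First find each source's level at the receiver (point-source: −20·log₁₀(r/r_ref)), then combine on an intensity basis.
chiller: 90 − 20·log₁₀(17.3/1.3) = 90 − 22.48 = 67.52 dB(A).
vacuum pump: 73 − 20·log₁₀(8.8/2.0) = 73 − 12.87 = 60.13 dB(A).
packaged HVAC unit: 72 − 20·log₁₀(22.4/2.2) = 72 − 20.16 = 51.84 dB(A).
shot-blast cabinet: 100 − 20·log₁₀(13.2/4.8) = 100 − 8.79 = 91.21 dB(A).
Σ 10^(L/10) = 1.329e+09 → L_total = 10·log₁₀(1.329e+09) = 91.24 dB(A).

91.2 dB(A)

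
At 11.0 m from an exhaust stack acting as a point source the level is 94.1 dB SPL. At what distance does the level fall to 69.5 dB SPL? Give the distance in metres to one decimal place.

Point-source spreading drops the level by 20·log₁₀(r₂/r₁); inverting, r₂/r₁ = 10^(ΔL/20).
r₂ = 11.0·10^((94.1−69.5)/20) = 11.0·10^(24.6/20) = 186.81 m.

186.8 m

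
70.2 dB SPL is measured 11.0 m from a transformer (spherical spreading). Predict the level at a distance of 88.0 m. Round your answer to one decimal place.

Spherical spreading from a point source gives a 20·log₁₀(r₂/r₁) drop.
L₂ = 70.2 − 20·log₁₀(88.0/11.0) = 70.2 − 18.062 = 52.14 dB SPL.

52.1 dB SPL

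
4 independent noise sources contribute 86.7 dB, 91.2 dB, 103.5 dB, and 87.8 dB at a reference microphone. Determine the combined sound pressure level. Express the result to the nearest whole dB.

Incoherent sources combine by intensity addition: L_total = 10·log₁₀(Σ 10^(L_i/10)).
Σ 10^(L/10) = 10^(86.7/10) + 10^(91.2/10) + 10^(103.5/10) + 10^(87.8/10) = 2.478e+10.
L_total = 10·log₁₀(2.478e+10) = 103.94 dB.

104 dB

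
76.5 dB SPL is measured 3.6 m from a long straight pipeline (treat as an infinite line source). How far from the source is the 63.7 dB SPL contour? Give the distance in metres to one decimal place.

The 12.8 dB drop corresponds to a distance ratio of 10^(12.8/10) for a line source.
r₂ = 3.6·10^((76.5−63.7)/10) = 3.6·10^(12.8/10) = 68.60 m.

68.6 m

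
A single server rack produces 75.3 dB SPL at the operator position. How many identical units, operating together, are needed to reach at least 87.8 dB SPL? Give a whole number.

The shortfall is 87.8 − 75.3 = 12.5 dB, and N units add 10·log₁₀ N, so need 10·log₁₀ N ≥ 12.5.
N ≥ 10^(12.5/10) = 17.783, so N = 18.

18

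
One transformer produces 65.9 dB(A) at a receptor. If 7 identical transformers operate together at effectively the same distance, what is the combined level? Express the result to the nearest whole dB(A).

74 dB(A)

With 7 equal, uncorrelated contributions the intensity is 7× that of one unit, giving a rise of 10·log₁₀ 7.
L_total = 65.9 + 10·log₁₀(7) = 65.9 + 8.451 = 74.35 dB(A).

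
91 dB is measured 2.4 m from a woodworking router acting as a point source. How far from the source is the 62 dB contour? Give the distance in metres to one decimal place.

For a point source L₁ − L₂ = 20·log₁₀(r₂/r₁), so r₂ = r₁·10^((L₁−L₂)/20).
r₂ = 2.4·10^((91−62)/20) = 2.4·10^(29.0/20) = 67.64 m.

67.6 m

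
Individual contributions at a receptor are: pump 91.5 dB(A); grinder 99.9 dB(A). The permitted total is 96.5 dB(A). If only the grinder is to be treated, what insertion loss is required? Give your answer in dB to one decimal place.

5.1 dB

The untreated sources together contribute 10^(91.5/10) = 1.413e+09, i.e. 91.50 dB(A).
The limit corresponds to 10^(96.5/10) = 4.467e+09; subtracting the fixed part leaves 3.054e+09 for the grinder, i.e. 94.85 dB(A).
So the grinder must be reduced from 99.9 to 94.85 dB(A): IL = 5.05 dB.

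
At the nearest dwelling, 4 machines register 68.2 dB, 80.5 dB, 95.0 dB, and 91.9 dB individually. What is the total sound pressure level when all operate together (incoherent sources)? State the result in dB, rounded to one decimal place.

96.8 dB

For uncorrelated sources the intensities add, so convert each level to linear form, sum, and take 10·log₁₀ of the total.
Σ 10^(L/10) = 10^(68.2/10) + 10^(80.5/10) + 10^(95.0/10) + 10^(91.9/10) = 4.830e+09.
L_total = 10·log₁₀(4.830e+09) = 96.84 dB.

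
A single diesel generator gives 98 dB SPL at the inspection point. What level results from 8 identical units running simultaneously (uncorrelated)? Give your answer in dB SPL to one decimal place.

L_total = L₁ + 10·log₁₀ N for N identical incoherent sources.
L_total = 98 + 10·log₁₀(8) = 98 + 9.031 = 107.03 dB SPL.

107.0 dB SPL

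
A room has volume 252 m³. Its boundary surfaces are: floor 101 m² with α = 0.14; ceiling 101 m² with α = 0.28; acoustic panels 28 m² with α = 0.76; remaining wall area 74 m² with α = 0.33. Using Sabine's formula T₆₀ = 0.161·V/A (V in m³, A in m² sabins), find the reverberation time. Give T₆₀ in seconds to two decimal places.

A = Σ Sᵢαᵢ = 101·0.14 + 101·0.28 + 28·0.76 + 74·0.33 = 88.12 m².
T₆₀ = 0.161 × 252 / 88.12 = 0.460 s.

0.46 s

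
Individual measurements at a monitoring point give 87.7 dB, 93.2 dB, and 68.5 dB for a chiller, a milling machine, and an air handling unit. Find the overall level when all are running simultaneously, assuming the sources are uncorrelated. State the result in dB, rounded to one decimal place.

94.3 dB

Incoherent sources combine by intensity addition: L_total = 10·log₁₀(Σ 10^(L_i/10)).
Σ 10^(L/10) = 10^(87.7/10) + 10^(93.2/10) + 10^(68.5/10) = 2.685e+09.
L_total = 10·log₁₀(2.685e+09) = 94.29 dB.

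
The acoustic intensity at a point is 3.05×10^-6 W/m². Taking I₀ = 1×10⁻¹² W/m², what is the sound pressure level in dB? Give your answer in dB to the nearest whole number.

65 dB

Dividing by I₀ shifts the exponent by 12: I/I₀ = 3.05×10^6.
L = 10·(0.4843 + 6) = 64.84 dB.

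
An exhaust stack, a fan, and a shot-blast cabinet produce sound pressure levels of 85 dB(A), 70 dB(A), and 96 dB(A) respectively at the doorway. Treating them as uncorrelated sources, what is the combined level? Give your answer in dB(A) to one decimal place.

96.3 dB(A)

For uncorrelated sources the intensities add, so convert each level to linear form, sum, and take 10·log₁₀ of the total.
Σ 10^(L/10) = 10^(85/10) + 10^(70/10) + 10^(96/10) = 4.307e+09.
L_total = 10·log₁₀(4.307e+09) = 96.34 dB(A).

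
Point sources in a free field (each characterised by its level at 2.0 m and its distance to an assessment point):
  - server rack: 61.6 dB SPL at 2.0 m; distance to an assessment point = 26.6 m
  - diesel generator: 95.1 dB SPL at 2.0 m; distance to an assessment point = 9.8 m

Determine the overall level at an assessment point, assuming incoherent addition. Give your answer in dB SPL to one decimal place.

81.3 dB SPL

First find each source's level at the receiver (point-source: −20·log₁₀(r/r_ref)), then combine on an intensity basis.
server rack: 61.6 − 20·log₁₀(26.6/2.0) = 61.6 − 22.48 = 39.12 dB SPL.
diesel generator: 95.1 − 20·log₁₀(9.8/2.0) = 95.1 − 13.80 = 81.30 dB SPL.
Σ 10^(L/10) = 1.348e+08 → L_total = 10·log₁₀(1.348e+08) = 81.30 dB SPL.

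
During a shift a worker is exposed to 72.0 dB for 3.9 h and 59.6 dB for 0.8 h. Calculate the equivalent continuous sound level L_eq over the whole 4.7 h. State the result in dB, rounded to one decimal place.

71.2 dB

The energy average is taken in the linear domain: L_eq = 10·log₁₀[(Σ tᵢ·10^(Lᵢ/10))/T], T = 4.7 h.
Σ tᵢ·10^(Lᵢ/10) = 3.9·10^(72.0/10) + 0.8·10^(59.6/10) = 6.254e+07.
L_eq = 10·log₁₀(6.254e+07/4.7) = 71.24 dB.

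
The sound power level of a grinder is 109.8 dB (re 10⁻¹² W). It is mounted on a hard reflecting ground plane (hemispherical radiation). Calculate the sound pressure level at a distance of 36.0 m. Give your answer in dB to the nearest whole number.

71 dB

The power spreads over a hemisphere of area 2π·r², so L_p = L_w − 10·log₁₀(2π·r²).
2π·r² = 8143 m², 10·log₁₀ of that is 39.108 dB.
L_p = 109.8 − 39.108 = 70.69 dB.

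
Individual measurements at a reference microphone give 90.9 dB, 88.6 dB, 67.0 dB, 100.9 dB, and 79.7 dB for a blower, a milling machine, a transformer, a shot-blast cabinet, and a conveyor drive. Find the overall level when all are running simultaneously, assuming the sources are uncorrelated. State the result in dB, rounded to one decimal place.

101.6 dB

Incoherent sources combine by intensity addition: L_total = 10·log₁₀(Σ 10^(L_i/10)).
Σ 10^(L/10) = 10^(90.9/10) + 10^(88.6/10) + 10^(67.0/10) + 10^(100.9/10) + 10^(79.7/10) = 1.436e+10.
L_total = 10·log₁₀(1.436e+10) = 101.57 dB.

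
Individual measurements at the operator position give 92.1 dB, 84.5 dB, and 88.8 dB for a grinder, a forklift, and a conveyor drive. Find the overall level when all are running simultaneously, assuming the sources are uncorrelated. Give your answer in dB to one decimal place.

94.3 dB

For uncorrelated sources the intensities add, so convert each level to linear form, sum, and take 10·log₁₀ of the total.
Σ 10^(L/10) = 10^(92.1/10) + 10^(84.5/10) + 10^(88.8/10) = 2.662e+09.
L_total = 10·log₁₀(2.662e+09) = 94.25 dB.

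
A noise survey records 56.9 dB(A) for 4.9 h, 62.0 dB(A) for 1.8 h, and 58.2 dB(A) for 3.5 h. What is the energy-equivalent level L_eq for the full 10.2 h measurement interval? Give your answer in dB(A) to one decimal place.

58.7 dB(A)

The energy average is taken in the linear domain: L_eq = 10·log₁₀[(Σ tᵢ·10^(Lᵢ/10))/T], T = 10.2 h.
Σ tᵢ·10^(Lᵢ/10) = 4.9·10^(56.9/10) + 1.8·10^(62.0/10) + 3.5·10^(58.2/10) = 7.565e+06.
L_eq = 10·log₁₀(7.565e+06/10.2) = 58.70 dB(A).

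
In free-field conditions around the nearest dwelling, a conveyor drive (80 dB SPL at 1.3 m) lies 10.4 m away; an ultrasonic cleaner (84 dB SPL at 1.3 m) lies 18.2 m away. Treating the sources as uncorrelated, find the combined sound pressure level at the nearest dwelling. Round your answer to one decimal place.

Apply inverse-square spreading to bring every level to the receiver, then sum 10^(L/10).
conveyor drive: 80 − 20·log₁₀(10.4/1.3) = 80 − 18.06 = 61.94 dB SPL.
ultrasonic cleaner: 84 − 20·log₁₀(18.2/1.3) = 84 − 22.92 = 61.08 dB SPL.
Σ 10^(L/10) = 2.844e+06 → L_total = 10·log₁₀(2.844e+06) = 64.54 dB SPL.

64.5 dB SPL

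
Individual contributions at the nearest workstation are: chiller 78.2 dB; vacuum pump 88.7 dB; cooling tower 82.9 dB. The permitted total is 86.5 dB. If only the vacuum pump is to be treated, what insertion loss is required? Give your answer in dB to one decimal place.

Everything except the vacuum pump sums to 10^(78.2/10) + 10^(82.9/10) = 2.611e+08 in linear terms, 84.17 dB.
To meet 86.5 dB overall, the treated vacuum pump may contribute at most 10^(86.5/10) − 2.611e+08 = 1.856e+08, i.e. 82.69 dB.
So the vacuum pump must be reduced from 88.7 to 82.69 dB: IL = 6.01 dB.

6.0 dB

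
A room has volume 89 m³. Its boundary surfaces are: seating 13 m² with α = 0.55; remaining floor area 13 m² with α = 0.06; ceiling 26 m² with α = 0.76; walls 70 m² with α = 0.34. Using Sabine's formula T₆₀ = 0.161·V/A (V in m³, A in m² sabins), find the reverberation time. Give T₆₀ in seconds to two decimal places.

0.28 s

Summing Sᵢαᵢ: 13·0.55 + 13·0.06 + 26·0.76 + 70·0.34 = 51.49 m².
T₆₀ = 0.161 × 89 / 51.49 = 0.278 s.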